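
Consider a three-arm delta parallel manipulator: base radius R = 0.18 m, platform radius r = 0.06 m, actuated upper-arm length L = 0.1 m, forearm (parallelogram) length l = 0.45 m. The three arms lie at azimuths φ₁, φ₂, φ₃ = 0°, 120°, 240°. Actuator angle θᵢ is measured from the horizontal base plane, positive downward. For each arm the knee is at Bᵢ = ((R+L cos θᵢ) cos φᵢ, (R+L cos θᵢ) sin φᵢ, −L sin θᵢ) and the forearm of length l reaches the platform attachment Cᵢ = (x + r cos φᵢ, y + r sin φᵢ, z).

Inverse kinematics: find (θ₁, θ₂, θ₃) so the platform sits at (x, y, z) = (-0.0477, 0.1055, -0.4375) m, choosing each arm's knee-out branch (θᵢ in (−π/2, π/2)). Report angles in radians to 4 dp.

arm 1 (φ=0.0°): x'=-0.0477, y'=0.1055
  A=0.1677, B=-0.4375, C=(l²−L²−A²−y'²−z²)/(2L)=-0.1908
  √(A²+B²)=0.4685;  θ1 = -1.2048+1.9902 ≈ 0.7854
φ2=120.0° → target in arm frame (0.1152, -0.0114)
  e−x'=0.0048;  (l²−L²−(e−x')²−y'²−z²)/2L = 0.0047
  √(A²+B²)=0.4375;  θ2 = -1.5599+1.5601 ≈ 0.0002
rotate P by −φ3: (-0.0675, -0.0941, -0.4375)
  A=0.1875, B=-0.4375, C=(l²−L²−A²−y'²−z²)/(2L)=-0.2146
  √(A²+B²)=0.4760;  θ3 = -1.1659+2.0385 ≈ 0.8726

θ₁ = 0.7854, θ₂ = 0.0002, θ₃ = 0.8726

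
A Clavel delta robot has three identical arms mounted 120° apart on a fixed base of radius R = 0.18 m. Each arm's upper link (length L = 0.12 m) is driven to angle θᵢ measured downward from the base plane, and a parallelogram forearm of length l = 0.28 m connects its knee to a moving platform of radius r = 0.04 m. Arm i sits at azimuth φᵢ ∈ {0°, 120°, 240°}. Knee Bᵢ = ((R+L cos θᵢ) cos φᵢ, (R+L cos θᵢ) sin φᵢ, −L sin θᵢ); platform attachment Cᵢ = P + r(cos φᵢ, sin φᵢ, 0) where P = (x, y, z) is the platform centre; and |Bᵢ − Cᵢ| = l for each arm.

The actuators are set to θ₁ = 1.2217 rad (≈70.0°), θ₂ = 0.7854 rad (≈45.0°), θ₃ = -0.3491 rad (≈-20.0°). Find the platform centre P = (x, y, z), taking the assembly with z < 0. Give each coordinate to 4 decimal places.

(-0.0811, -0.0638, -0.1877)

φ1=0.0°: virtual centre (0.1810, 0.0000, -0.1128), radius l
O2 = (0.2249·cos120.0°, 0.2249·sin120.0°, -0.0849) = (-0.1124, 0.1947, -0.0849)
O3 = (0.2528·cos240.0°, 0.2528·sin240.0°, 0.0410) = (-0.1264, -0.2189, 0.0410)
|O₂|²−|O₁|² = 0.0123;  |O₃|²−|O₁|² = 0.0201
[-0.5869 0.3895 0.0558]·P = 0.0123;  [-0.6149 -0.4378 0.3076]·P = 0.0201
det = 0.4964;  x = -0.0266+0.2906z,  y = -0.0085+0.2946z
into |P−O₁|² = l²: 1.1712z² + 0.0998z + -0.0225 = 0;  Δ = 0.1154;  z = -0.1877 or 0.1024 → z<0 root = -0.1877
x = -0.0811, y = -0.0638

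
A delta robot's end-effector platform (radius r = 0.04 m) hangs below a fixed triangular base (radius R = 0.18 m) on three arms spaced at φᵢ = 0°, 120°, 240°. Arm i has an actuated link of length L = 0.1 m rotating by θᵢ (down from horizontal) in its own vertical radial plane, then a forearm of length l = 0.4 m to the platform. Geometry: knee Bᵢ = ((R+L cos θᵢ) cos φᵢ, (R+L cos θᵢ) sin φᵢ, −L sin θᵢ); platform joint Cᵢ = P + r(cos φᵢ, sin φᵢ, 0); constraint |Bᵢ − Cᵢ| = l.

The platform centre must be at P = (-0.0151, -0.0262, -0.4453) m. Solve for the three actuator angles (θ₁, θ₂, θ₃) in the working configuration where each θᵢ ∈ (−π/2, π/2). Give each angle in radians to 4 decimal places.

θ₁ = 1.2210, θ₂ = 1.2212, θ₃ = 0.9596

φ1=0.0° → target in arm frame (-0.0151, -0.0262)
  e−x'=0.1551;  (l²−L²−(e−x')²−y'²−z²)/2L = -0.3652
  √(A²+B²)=0.4715;  θ1 = -1.2356+2.4566 ≈ 1.2210
arm 2 (φ=120.0°): x'=-0.0151, y'=0.0262
  A=0.1551, B=-0.4453, C=(l²−L²−A²−y'²−z²)/(2L)=-0.3652
  √(A²+B²)=0.4716;  θ2 = -1.2356+2.4568 ≈ 1.2212
φ3=240.0° → target in arm frame (0.0302, 0.0000)
  e−x'=0.1098;  (l²−L²−(e−x')²−y'²−z²)/2L = -0.3017
  √(A²+B²)=0.4586;  θ3 = -1.3291+2.2887 ≈ 0.9596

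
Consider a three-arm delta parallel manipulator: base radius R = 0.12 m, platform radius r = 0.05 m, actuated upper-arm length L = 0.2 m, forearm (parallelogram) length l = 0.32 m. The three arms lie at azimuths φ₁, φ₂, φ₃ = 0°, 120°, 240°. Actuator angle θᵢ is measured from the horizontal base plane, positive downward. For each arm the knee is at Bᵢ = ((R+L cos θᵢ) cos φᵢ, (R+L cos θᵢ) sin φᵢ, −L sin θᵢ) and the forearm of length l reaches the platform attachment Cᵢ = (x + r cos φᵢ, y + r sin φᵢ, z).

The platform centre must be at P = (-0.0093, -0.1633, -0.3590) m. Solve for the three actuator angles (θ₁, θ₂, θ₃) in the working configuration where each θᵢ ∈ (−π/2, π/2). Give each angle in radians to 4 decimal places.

θ₁ = 0.9599, θ₂ = 1.3088, θ₃ = 0.3489

rotate P by −φ1: (-0.0093, -0.1633, -0.3590)
  e−x'=0.0793;  (l²−L²−(e−x')²−y'²−z²)/2L = -0.2486
  γ=atan2(-0.3590,0.0793)=-1.3534;  ψ=arccos(-0.6762)=2.3133;  θ1=γ+ψ≈0.9599
rotate P by −φ2: (-0.1368, 0.0897, -0.3590)
  A cos θ + B sin θ = C:  0.2068·cos θ + -0.3590·sin θ = -0.2932
  γ=atan2(-0.3590,0.2068)=-1.0482;  ψ=arccos(-0.7077)=2.3571;  θ2=γ+ψ≈1.3088
rotate P by −φ3: (0.1461, 0.0736, -0.3590)
  e−x'=-0.0761;  (l²−L²−(e−x')²−y'²−z²)/2L = -0.1942
  γ=atan2(-0.3590,-0.0761)=-1.7796;  ψ=arccos(-0.5292)=2.1285;  θ3=γ+ψ≈0.3489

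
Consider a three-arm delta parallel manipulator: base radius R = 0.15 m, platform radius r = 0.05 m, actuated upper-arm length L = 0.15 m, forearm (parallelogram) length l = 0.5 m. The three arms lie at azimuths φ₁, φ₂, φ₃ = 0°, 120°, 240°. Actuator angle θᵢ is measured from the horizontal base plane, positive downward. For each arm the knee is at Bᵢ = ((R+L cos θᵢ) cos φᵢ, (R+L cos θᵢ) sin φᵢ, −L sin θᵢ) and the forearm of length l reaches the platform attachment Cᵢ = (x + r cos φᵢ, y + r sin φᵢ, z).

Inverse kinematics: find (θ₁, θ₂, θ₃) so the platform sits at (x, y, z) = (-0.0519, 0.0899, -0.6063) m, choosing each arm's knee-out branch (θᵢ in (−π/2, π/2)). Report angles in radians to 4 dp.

arm 1 (φ=0.0°): x'=-0.0519, y'=0.0899
  A cos θ + B sin θ = C:  0.1519·cos θ + -0.6063·sin θ = -0.5709
  √(A²+B²)=0.6250;  θ1 = -1.3253+2.7221 ≈ 1.3968
φ2=120.0° → target in arm frame (0.1038, 0.0000)
  A cos θ + B sin θ = C:  -0.0038·cos θ + -0.6063·sin θ = -0.4670
  γ=atan2(-0.6063,-0.0038)=-1.5771;  ψ=arccos(-0.7703)=2.4501;  θ2=γ+ψ≈0.8730
arm 3 (φ=240.0°): x'=-0.0519, y'=-0.0899
  e−x'=0.1519;  (l²−L²−(e−x')²−y'²−z²)/2L = -0.5709
  √(A²+B²)=0.6250;  θ3 = -1.3253+2.7221 ≈ 1.3968

θ₁ = 1.3968, θ₂ = 0.8730, θ₃ = 1.3968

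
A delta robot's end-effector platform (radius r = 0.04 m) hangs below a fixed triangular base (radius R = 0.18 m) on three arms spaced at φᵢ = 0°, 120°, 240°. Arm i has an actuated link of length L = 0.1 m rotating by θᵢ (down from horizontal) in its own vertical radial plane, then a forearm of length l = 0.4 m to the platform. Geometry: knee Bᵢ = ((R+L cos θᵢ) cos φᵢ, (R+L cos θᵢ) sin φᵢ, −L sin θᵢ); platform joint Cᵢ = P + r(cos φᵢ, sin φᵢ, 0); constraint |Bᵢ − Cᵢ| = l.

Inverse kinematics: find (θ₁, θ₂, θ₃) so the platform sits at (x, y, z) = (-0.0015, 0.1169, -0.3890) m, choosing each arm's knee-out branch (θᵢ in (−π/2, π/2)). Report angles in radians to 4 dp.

arm 1 (φ=0.0°): x'=-0.0015, y'=0.1169
  A cos θ + B sin θ = C:  0.1415·cos θ + -0.3890·sin θ = -0.1750
  θ1 = atan2(B,A) + arccos(C/0.4139) = 0.7855
rotate P by −φ2: (0.1020, -0.0572, -0.3890)
  e−x'=0.0380;  (l²−L²−(e−x')²−y'²−z²)/2L = -0.0302
  γ=atan2(-0.3890,0.0380)=-1.4734;  ψ=arccos(-0.0772)=1.6480;  θ2=γ+ψ≈0.1746
φ3=240.0° → target in arm frame (-0.1005, -0.0597)
  A cos θ + B sin θ = C:  0.2405·cos θ + -0.3890·sin θ = -0.3136
  √(A²+B²)=0.4573;  θ3 = -1.0171+2.3265 ≈ 1.3094

θ₁ = 0.7855, θ₂ = 0.1746, θ₃ = 1.3094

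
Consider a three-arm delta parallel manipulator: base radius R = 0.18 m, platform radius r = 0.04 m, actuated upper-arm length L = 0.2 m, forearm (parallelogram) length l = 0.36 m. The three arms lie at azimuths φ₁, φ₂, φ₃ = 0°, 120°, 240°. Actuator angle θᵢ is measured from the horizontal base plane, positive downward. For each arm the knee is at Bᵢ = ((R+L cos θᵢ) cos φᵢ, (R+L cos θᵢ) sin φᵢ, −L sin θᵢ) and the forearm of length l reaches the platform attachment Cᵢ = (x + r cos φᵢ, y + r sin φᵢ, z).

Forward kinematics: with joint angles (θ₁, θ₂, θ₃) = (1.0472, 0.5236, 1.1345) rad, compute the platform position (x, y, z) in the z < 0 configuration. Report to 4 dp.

O1 = (0.2400·cos0.0°, 0.2400·sin0.0°, -0.1732) = (0.2400, 0.0000, -0.1732)
O2 = (0.3132·cos120.0°, 0.3132·sin120.0°, -0.1000) = (-0.1566, 0.2712, -0.1000)
φ3=240.0°: virtual centre (-0.1123, -0.1944, -0.1813), radius l
eliminate P² terms by subtracting sphere 1 from 2 and 3
[-0.7932 0.5425 0.1464]·P = 0.0205;  [-0.7045 -0.3889 -0.0161]·P = -0.0043
Cramer: x(z) = -0.0081+0.0698z;  y(z) = 0.0259-0.1679z
quadratic in z: (1.0330)z²+(0.3031)z+(-0.0374)=0, √Δ=0.4962 → z ∈ {-0.3869, 0.0935}; z = -0.3869 (taking z<0)
x = -0.0351, y = 0.0908

(-0.0351, 0.0908, -0.3869)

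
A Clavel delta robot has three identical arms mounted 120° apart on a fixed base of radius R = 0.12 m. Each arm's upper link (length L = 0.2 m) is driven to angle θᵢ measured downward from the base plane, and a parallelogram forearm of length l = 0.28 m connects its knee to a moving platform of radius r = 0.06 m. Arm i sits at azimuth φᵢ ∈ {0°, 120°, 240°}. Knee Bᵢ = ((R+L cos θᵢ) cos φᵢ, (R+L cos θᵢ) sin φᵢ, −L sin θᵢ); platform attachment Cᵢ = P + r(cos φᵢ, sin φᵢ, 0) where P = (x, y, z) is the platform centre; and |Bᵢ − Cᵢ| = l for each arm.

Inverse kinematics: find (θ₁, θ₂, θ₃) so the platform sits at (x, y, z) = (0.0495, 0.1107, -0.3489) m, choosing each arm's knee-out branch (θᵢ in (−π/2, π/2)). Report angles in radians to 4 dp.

θ₁ = 0.7852, θ₂ = 0.6980, θ₃ = 1.3090

φ1=0.0° → target in arm frame (0.0495, 0.1107)
  e−x'=0.0105;  (l²−L²−(e−x')²−y'²−z²)/2L = -0.2392
  θ1 = atan2(B,A) + arccos(C/0.3491) = 0.7852
φ2=120.0° → target in arm frame (0.0711, -0.0982)
  A=-0.0111, B=-0.3489, C=(l²−L²−A²−y'²−z²)/(2L)=-0.2328
  √(A²+B²)=0.3491;  θ2 = -1.6027+2.3007 ≈ 0.6980
arm 3 (φ=240.0°): x'=-0.1206, y'=-0.0125
  e−x'=0.1806;  (l²−L²−(e−x')²−y'²−z²)/2L = -0.2903
  γ=atan2(-0.3489,0.1806)=-1.0931;  ψ=arccos(-0.7388)=2.4021;  θ3=γ+ψ≈1.3090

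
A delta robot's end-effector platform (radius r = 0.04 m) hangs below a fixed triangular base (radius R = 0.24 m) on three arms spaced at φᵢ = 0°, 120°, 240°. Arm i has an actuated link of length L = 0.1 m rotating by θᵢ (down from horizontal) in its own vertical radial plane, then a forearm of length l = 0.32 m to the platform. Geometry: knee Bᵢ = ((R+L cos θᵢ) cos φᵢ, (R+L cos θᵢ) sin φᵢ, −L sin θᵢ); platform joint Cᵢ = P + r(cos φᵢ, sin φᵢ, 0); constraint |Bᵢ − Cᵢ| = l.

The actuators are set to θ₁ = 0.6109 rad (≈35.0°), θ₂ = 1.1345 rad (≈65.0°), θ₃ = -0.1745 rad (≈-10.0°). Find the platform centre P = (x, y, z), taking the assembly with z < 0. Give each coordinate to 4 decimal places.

(0.0000, -0.0684, -0.1924)

arm 1 at φ=0.0°: ρ1 = 0.2819;  centre 1 = (0.2819, 0.0000, -0.0574)
centre 2 = (0.2423·cos120.0°, 0.2423·sin120.0°, -0.0906) = (-0.1211, 0.2098, -0.0906)
φ3=240.0°: virtual centre (-0.1492, -0.2585, 0.0174), radius l
eliminate P² terms by subtracting sphere 1 from 2 and 3
linear system: -0.8061x+0.4196y = -0.0159−-0.0665z; -0.8623x+-0.5170y = 0.0066−0.1494z
det = 0.7786;  x = 0.0070+0.0364z,  y = -0.0244+0.2284z
sphere 1 gives Az²+Bz+C=0 with A=1.0535, B=0.0836, C=-0.0229;  B²−4AC=0.1035;  roots -0.1924, 0.1131;  negative root z = -0.1924
x = 0.0000, y = -0.0684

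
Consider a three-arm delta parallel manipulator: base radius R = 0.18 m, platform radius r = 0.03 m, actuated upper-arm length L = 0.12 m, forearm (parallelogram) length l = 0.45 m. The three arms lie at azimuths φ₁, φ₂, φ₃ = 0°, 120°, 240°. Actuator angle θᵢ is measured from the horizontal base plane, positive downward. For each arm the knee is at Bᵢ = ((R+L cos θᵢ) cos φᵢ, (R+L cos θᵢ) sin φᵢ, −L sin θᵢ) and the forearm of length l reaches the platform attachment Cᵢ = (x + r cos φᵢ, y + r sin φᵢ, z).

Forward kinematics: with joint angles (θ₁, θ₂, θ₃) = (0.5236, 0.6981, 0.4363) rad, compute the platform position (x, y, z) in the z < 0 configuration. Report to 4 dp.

S1 = (0.2539·cos0.0°, 0.2539·sin0.0°, -0.0600) = (0.2539, 0.0000, -0.0600)
arm 2 at φ=120.0°: (R−r)+L cos θ2 = 0.2419;  S2 = (-0.1210, 0.2095, -0.0771)
φ3=240.0°: virtual centre (-0.1294, -0.2241, -0.0507), radius l
eliminate P² terms by subtracting sphere 1 from 2 and 3
linear system: -0.7498x+0.4190y = -0.0036−-0.0343z; -0.7666x+-0.4482y = 0.0015−0.0186z
det = 0.6573;  x = 0.0015+-0.0115z,  y = -0.0059+0.0612z
sphere 1 gives Az²+Bz+C=0 with A=1.0039, B=0.1251, C=-0.1352;  B²−4AC=0.5584;  roots -0.4345, 0.3099;  negative root z = -0.4345
x = 0.0065, y = -0.0324

(0.0065, -0.0324, -0.4345)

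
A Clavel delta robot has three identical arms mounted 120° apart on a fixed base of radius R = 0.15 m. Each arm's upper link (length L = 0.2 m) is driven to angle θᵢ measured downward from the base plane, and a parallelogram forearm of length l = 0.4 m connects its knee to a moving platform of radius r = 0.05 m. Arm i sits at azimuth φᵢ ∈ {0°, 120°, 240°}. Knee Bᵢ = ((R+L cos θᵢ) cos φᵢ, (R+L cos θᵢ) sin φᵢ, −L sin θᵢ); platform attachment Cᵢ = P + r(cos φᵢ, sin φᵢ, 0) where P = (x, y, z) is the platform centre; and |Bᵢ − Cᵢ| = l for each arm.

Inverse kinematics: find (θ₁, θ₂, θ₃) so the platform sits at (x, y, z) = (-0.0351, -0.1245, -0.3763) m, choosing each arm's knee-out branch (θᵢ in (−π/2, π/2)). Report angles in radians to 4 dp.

φ1=0.0° → target in arm frame (-0.0351, -0.1245)
  A cos θ + B sin θ = C:  0.1351·cos θ + -0.3763·sin θ = -0.1384
  θ1 = atan2(B,A) + arccos(C/0.3998) = 0.6981
φ2=120.0° → target in arm frame (-0.0903, 0.0926)
  e−x'=0.1903;  (l²−L²−(e−x')²−y'²−z²)/2L = -0.1660
  θ2 = atan2(B,A) + arccos(C/0.4217) = 0.8727
φ3=240.0° → target in arm frame (0.1254, 0.0319)
  e−x'=-0.0254;  (l²−L²−(e−x')²−y'²−z²)/2L = -0.0581
  θ3 = atan2(B,A) + arccos(C/0.3772) = 0.0875

θ₁ = 0.6981, θ₂ = 0.8727, θ₃ = 0.0875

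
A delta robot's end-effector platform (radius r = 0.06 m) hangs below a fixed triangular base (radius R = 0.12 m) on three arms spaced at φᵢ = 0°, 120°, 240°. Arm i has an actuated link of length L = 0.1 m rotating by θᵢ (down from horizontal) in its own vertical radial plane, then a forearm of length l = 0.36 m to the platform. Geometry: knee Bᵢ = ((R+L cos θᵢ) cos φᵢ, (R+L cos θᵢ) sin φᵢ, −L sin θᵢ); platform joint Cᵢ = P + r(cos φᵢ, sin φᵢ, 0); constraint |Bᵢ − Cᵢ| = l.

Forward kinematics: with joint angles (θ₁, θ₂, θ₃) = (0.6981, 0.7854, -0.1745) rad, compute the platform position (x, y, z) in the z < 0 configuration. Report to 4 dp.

arm 1 at φ=0.0°: e+L cos θ1 = 0.1366;  S1 = (0.1366, 0.0000, -0.0643)
arm 2 at φ=120.0°: e+L cos θ2 = 0.1307;  S2 = (-0.0654, 0.1132, -0.0707)
φ3=240.0°: virtual centre (-0.0792, -0.1372, 0.0174), radius l
eliminate P² terms by subtracting sphere 1 from 2 and 3
linear system: -0.4039x+0.2264y = -0.0007−-0.0129z; -0.4317x+-0.2745y = 0.0026−0.1633z
Cramer: x(z) = -0.0019+0.1603z;  y(z) = -0.0065+0.3428z
into |P−S₁|² = l²: 1.1432z² + 0.0797z + -0.1062 = 0;  Δ = 0.4921;  z = -0.3417 or 0.2720 → z<0 root = -0.3417
x = -0.0567, y = -0.1237

(-0.0567, -0.1237, -0.3417)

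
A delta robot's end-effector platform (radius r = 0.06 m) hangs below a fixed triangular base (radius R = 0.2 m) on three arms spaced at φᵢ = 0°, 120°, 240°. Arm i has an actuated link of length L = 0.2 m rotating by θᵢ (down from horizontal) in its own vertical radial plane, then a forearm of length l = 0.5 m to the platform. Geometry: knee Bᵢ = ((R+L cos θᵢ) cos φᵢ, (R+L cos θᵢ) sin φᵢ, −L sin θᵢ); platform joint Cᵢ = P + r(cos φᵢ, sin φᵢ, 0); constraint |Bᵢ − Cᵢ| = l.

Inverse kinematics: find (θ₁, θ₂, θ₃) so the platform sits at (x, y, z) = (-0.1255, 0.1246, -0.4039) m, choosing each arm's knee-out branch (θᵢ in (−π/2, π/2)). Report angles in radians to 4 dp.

rotate P by −φ1: (-0.1255, 0.1246, -0.4039)
  e−x'=0.2655;  (l²−L²−(e−x')²−y'²−z²)/2L = -0.0979
  θ1 = atan2(B,A) + arccos(C/0.4833) = 0.7854
arm 2 (φ=120.0°): x'=0.1707, y'=0.0464
  A=-0.0307, B=-0.4039, C=(l²−L²−A²−y'²−z²)/(2L)=0.1094
  θ2 = atan2(B,A) + arccos(C/0.4051) = -0.3493
rotate P by −φ3: (-0.0452, -0.1710, -0.4039)
  A=0.1852, B=-0.4039, C=(l²−L²−A²−y'²−z²)/(2L)=-0.0416
  θ3 = atan2(B,A) + arccos(C/0.4443) = 0.5237

θ₁ = 0.7854, θ₂ = -0.3493, θ₃ = 0.5237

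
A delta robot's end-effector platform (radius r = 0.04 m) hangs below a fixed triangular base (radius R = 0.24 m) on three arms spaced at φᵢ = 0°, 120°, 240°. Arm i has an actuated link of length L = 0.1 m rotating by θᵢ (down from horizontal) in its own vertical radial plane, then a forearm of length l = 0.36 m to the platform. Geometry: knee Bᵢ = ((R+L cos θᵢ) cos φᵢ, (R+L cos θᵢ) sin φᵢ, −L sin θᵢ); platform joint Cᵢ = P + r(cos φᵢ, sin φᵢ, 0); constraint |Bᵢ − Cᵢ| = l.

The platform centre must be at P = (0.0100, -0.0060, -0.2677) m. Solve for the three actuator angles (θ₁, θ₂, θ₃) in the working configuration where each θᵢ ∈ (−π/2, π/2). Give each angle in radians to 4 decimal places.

θ₁ = 0.4365, θ₂ = 0.6109, θ₃ = 0.5230

φ1=0.0° → target in arm frame (0.0100, -0.0060)
  A cos θ + B sin θ = C:  0.1900·cos θ + -0.2677·sin θ = 0.0590
  θ1 = atan2(B,A) + arccos(C/0.3283) = 0.4365
arm 2 (φ=120.0°): x'=-0.0102, y'=-0.0057
  e−x'=0.2102;  (l²−L²−(e−x')²−y'²−z²)/2L = 0.0186
  θ2 = atan2(B,A) + arccos(C/0.3404) = 0.6109
rotate P by −φ3: (0.0002, 0.0117, -0.2677)
  e−x'=0.1998;  (l²−L²−(e−x')²−y'²−z²)/2L = 0.0394
  θ3 = atan2(B,A) + arccos(C/0.3340) = 0.5230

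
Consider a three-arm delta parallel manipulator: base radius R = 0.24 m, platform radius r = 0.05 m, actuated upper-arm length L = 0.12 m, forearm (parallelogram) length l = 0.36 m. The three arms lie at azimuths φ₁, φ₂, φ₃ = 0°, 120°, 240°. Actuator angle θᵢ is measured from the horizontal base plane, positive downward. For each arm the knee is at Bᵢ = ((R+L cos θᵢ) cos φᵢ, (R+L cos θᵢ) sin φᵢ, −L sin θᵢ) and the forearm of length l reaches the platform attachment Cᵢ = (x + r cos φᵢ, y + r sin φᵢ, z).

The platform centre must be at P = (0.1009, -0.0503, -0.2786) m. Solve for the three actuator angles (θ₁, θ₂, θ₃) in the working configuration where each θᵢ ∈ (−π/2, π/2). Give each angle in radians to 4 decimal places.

rotate P by −φ1: (0.1009, -0.0503, -0.2786)
  e−x'=0.0891;  (l²−L²−(e−x')²−y'²−z²)/2L = 0.1130
  √(A²+B²)=0.2925;  θ1 = -1.2613+1.1743 ≈ -0.0870
rotate P by −φ2: (-0.0940, -0.0622, -0.2786)
  A=0.2840, B=-0.2786, C=(l²−L²−A²−y'²−z²)/(2L)=-0.1956
  γ=atan2(-0.2786,0.2840)=-0.7758;  ψ=arccos(-0.4917)=2.0849;  θ2=γ+ψ≈1.3091
arm 3 (φ=240.0°): x'=-0.0069, y'=0.1125
  A cos θ + B sin θ = C:  0.1969·cos θ + -0.2786·sin θ = -0.0577
  θ3 = atan2(B,A) + arccos(C/0.3411) = 0.7851

θ₁ = -0.0870, θ₂ = 1.3091, θ₃ = 0.7851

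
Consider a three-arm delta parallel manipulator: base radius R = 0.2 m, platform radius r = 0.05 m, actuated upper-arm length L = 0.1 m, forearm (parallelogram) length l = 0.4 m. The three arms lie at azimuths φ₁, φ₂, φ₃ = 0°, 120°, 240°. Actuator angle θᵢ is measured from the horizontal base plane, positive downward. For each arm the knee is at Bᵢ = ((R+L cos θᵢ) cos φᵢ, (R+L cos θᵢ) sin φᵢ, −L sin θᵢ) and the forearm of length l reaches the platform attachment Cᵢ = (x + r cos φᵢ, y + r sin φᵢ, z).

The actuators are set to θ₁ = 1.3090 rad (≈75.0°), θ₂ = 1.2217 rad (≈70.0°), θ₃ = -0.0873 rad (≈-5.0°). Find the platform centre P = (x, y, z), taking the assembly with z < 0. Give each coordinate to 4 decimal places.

O1 = (0.1759·cos0.0°, 0.1759·sin0.0°, -0.0966) = (0.1759, 0.0000, -0.0966)
arm 2 at φ=120.0°: (R−r)+L cos θ2 = 0.1842;  O2 = (-0.0921, 0.1595, -0.0940)
arm 3 at φ=240.0°: (R−r)+L cos θ3 = 0.2496;  O3 = (-0.1248, -0.2162, 0.0087)
eliminate P² terms by subtracting sphere 1 from 2 and 3
[-0.5360 0.3191 0.0052]·P = 0.0025;  [-0.6014 -0.4324 0.2106]·P = 0.0221
Cramer: x(z) = -0.0192+0.1640z;  y(z) = -0.0244+0.2590z
into |P−O₁|² = l²: 1.0940z² + 0.1165z + -0.1120 = 0;  Δ = 0.5037;  z = -0.3776 or 0.2711 → z<0 root = -0.3776
x = -0.0811, y = -0.1223

(-0.0811, -0.1223, -0.3776)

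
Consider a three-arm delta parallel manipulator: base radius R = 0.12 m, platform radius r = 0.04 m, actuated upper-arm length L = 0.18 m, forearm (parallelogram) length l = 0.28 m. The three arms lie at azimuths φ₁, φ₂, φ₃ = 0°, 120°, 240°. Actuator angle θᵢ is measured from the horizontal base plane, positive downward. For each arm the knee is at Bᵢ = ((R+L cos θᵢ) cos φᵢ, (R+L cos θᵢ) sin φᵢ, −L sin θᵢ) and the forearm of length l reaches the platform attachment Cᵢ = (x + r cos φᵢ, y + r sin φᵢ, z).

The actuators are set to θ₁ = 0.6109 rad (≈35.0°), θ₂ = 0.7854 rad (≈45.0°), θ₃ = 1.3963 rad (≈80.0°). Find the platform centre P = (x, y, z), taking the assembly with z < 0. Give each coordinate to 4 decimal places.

φ1=0.0°: virtual centre (0.2274, 0.0000, -0.1032), radius l
φ2=120.0°: virtual centre (-0.1036, 0.1795, -0.1273), radius l
O3 = (0.1113·cos240.0°, 0.1113·sin240.0°, -0.1773) = (-0.0556, -0.0963, -0.1773)
|O₂|²−|O₁|² = -0.0032;  |O₃|²−|O₁|² = -0.0186
[-0.6622 0.3590 -0.0481]·P = -0.0032;  [-0.5661 -0.1927 -0.1480]·P = -0.0186
det = 0.3308;  x = 0.0221+-0.1886z,  y = 0.0317+-0.2140z
sphere 1 gives Az²+Bz+C=0 with A=1.0814, B=0.2704, C=-0.0246;  B²−4AC=0.1793;  roots -0.3208, 0.0708;  negative root z = -0.3208
x = 0.0826, y = 0.1004

(0.0826, 0.1004, -0.3208)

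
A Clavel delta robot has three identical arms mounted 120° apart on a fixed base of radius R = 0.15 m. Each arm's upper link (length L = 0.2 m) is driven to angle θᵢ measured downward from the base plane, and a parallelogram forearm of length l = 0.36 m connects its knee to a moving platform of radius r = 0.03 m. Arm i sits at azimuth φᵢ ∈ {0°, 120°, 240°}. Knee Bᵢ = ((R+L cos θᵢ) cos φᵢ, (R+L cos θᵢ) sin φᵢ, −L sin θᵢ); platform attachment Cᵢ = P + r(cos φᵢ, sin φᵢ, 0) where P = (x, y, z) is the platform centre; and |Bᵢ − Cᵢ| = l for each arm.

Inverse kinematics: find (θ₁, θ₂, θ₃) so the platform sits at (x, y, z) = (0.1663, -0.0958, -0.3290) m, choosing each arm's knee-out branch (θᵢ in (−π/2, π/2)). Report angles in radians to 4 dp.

arm 1 (φ=0.0°): x'=0.1663, y'=-0.0958
  A=-0.0463, B=-0.3290, C=(l²−L²−A²−y'²−z²)/(2L)=-0.0749
  √(A²+B²)=0.3322;  θ1 = -1.7106+1.7982 ≈ 0.0876
rotate P by −φ2: (-0.1661, -0.0961, -0.3290)
  e−x'=0.2861;  (l²−L²−(e−x')²−y'²−z²)/2L = -0.2744
  γ=atan2(-0.3290,0.2861)=-0.8550;  ψ=arccos(-0.6292)=2.2514;  θ2=γ+ψ≈1.3964
arm 3 (φ=240.0°): x'=-0.0002, y'=0.1919
  A=0.1202, B=-0.3290, C=(l²−L²−A²−y'²−z²)/(2L)=-0.1748
  γ=atan2(-0.3290,0.1202)=-1.2206;  ψ=arccos(-0.4990)=2.0933;  θ3=γ+ψ≈0.8727

θ₁ = 0.0876, θ₂ = 1.3964, θ₃ = 0.8727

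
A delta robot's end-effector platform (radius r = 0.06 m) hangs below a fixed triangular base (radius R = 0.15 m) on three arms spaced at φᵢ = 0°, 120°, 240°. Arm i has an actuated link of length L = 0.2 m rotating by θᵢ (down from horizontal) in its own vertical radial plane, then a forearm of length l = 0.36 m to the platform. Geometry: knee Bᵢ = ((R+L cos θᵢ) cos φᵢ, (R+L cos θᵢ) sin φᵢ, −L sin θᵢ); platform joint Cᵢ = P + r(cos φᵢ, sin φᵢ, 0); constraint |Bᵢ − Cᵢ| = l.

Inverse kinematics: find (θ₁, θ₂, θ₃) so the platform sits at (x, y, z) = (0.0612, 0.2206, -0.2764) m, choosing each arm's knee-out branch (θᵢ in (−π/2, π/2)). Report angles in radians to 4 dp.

φ1=0.0° → target in arm frame (0.0612, 0.2206)
  A cos θ + B sin θ = C:  0.0288·cos θ + -0.2764·sin θ = -0.0907
  θ1 = atan2(B,A) + arccos(C/0.2779) = 0.4364
φ2=120.0° → target in arm frame (0.1604, -0.1633)
  A cos θ + B sin θ = C:  -0.0704·cos θ + -0.2764·sin θ = -0.0461
  √(A²+B²)=0.2852;  θ2 = -1.8204+1.7330 ≈ -0.0873
arm 3 (φ=240.0°): x'=-0.2216, y'=-0.0573
  A=0.3116, B=-0.2764, C=(l²−L²−A²−y'²−z²)/(2L)=-0.2180
  √(A²+B²)=0.4166;  θ3 = -0.7255+2.1216 ≈ 1.3960

θ₁ = 0.4364, θ₂ = -0.0873, θ₃ = 1.3960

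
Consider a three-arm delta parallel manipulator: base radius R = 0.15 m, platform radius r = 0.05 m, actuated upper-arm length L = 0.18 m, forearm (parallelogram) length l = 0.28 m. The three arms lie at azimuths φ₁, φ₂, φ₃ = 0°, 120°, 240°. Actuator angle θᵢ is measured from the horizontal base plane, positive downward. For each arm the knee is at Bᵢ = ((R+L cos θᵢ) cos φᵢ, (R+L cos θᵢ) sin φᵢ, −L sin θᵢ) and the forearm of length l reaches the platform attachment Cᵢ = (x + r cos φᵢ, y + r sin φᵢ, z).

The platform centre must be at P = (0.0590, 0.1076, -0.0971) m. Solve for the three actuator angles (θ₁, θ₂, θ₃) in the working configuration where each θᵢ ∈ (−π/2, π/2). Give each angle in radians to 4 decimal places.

θ₁ = -0.2621, θ₂ = -0.3494, θ₃ = 1.3091

arm 1 (φ=0.0°): x'=0.0590, y'=0.1076
  A=0.0410, B=-0.0971, C=(l²−L²−A²−y'²−z²)/(2L)=0.0648
  θ1 = atan2(B,A) + arccos(C/0.1054) = -0.2621
rotate P by −φ2: (0.0637, -0.1049, -0.0971)
  e−x'=0.0363;  (l²−L²−(e−x')²−y'²−z²)/2L = 0.0674
  θ2 = atan2(B,A) + arccos(C/0.1037) = -0.3494
arm 3 (φ=240.0°): x'=-0.1227, y'=-0.0027
  A cos θ + B sin θ = C:  0.2227·cos θ + -0.0971·sin θ = -0.0362
  √(A²+B²)=0.2429;  θ3 = -0.4112+1.7203 ≈ 1.3091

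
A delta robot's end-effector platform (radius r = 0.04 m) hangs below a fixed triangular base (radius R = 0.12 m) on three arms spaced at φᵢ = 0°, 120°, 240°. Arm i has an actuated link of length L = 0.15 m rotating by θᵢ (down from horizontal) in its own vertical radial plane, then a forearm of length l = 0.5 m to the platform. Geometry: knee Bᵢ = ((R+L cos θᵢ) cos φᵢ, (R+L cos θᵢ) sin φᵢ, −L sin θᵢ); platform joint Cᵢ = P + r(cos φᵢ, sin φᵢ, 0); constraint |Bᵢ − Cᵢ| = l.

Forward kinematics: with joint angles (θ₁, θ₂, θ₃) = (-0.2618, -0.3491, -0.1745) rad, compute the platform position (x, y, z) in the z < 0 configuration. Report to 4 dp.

S1 = (0.2249·cos0.0°, 0.2249·sin0.0°, 0.0388) = (0.2249, 0.0000, 0.0388)
φ2=120.0°: virtual centre (-0.1105, 0.1914, 0.0513), radius l
arm 3 at φ=240.0°: (R−r)+L cos θ3 = 0.2277;  S3 = (-0.1139, -0.1972, 0.0260)
|S₂|²−|S₁|² = -0.0006;  |S₃|²−|S₁|² = 0.0005
[-0.6707 0.3827 0.0250]·P = -0.0006;  [-0.6775 -0.3944 -0.0256]·P = 0.0005
det = 0.5238;  x = 0.0001+0.0001z,  y = -0.0014+-0.0650z
sphere 1 gives Az²+Bz+C=0 with A=1.0042, B=-0.0775, C=-0.1980;  B²−4AC=0.8013;  roots -0.4071, 0.4843;  negative root z = -0.4071
x = 0.0001, y = 0.0251

(0.0001, 0.0251, -0.4071)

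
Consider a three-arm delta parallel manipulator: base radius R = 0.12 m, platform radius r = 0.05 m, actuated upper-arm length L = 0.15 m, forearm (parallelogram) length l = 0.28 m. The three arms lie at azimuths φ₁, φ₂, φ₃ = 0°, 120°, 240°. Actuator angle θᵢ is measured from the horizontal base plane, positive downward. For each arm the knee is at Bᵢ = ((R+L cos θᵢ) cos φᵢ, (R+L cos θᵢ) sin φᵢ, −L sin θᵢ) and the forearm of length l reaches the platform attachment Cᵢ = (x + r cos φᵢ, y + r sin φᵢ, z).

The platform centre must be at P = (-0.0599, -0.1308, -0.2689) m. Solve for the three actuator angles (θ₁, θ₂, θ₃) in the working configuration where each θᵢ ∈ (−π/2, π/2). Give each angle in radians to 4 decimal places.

rotate P by −φ1: (-0.0599, -0.1308, -0.2689)
  e−x'=0.1299;  (l²−L²−(e−x')²−y'²−z²)/2L = -0.1680
  √(A²+B²)=0.2986;  θ1 = -1.1208+2.1681 ≈ 1.0474
rotate P by −φ2: (-0.0833, 0.1173, -0.2689)
  A=0.1533, B=-0.2689, C=(l²−L²−A²−y'²−z²)/(2L)=-0.1789
  γ=atan2(-0.2689,0.1533)=-1.0526;  ψ=arccos(-0.5779)=2.1870;  θ2=γ+ψ≈1.1344
arm 3 (φ=240.0°): x'=0.1432, y'=0.0135
  e−x'=-0.0732;  (l²−L²−(e−x')²−y'²−z²)/2L = -0.0732
  γ=atan2(-0.2689,-0.0732)=-1.8367;  ψ=arccos(-0.2626)=1.8365;  θ3=γ+ψ≈-0.0002

θ₁ = 1.0474, θ₂ = 1.1344, θ₃ = -0.0002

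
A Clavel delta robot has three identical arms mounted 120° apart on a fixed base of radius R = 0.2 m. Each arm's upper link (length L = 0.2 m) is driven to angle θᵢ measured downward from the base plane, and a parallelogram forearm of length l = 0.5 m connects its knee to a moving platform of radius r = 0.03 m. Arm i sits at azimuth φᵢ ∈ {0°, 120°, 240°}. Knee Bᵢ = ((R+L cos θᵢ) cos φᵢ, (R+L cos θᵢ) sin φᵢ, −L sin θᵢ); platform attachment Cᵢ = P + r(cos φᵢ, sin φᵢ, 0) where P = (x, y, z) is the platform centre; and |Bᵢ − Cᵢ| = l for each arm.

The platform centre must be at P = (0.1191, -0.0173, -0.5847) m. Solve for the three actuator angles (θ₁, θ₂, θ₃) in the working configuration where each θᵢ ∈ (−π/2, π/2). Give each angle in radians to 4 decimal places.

rotate P by −φ1: (0.1191, -0.0173, -0.5847)
  A cos θ + B sin θ = C:  0.0509·cos θ + -0.5847·sin θ = -0.3369
  γ=atan2(-0.5847,0.0509)=-1.4840;  ψ=arccos(-0.5740)=2.1822;  θ1=γ+ψ≈0.6983
arm 2 (φ=120.0°): x'=-0.0745, y'=-0.0945
  A=0.2445, B=-0.5847, C=(l²−L²−A²−y'²−z²)/(2L)=-0.5015
  √(A²+B²)=0.6338;  θ2 = -1.1747+2.4837 ≈ 1.3090
φ3=240.0° → target in arm frame (-0.0446, 0.1118)
  A=0.2146, B=-0.5847, C=(l²−L²−A²−y'²−z²)/(2L)=-0.4760
  √(A²+B²)=0.6228;  θ3 = -1.2191+2.4408 ≈ 1.2217

θ₁ = 0.6983, θ₂ = 1.3090, θ₃ = 1.2217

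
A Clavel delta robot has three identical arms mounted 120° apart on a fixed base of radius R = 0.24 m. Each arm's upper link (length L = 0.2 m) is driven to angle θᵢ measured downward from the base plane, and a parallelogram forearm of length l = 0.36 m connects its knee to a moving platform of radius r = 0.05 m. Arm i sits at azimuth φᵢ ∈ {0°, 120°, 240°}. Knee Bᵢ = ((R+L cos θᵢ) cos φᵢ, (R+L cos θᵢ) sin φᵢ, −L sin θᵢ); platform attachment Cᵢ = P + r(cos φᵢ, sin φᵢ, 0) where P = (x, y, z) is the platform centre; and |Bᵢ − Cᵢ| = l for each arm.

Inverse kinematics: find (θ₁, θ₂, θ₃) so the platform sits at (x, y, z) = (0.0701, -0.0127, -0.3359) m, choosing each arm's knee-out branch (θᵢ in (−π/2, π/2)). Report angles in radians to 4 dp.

φ1=0.0° → target in arm frame (0.0701, -0.0127)
  A cos θ + B sin θ = C:  0.1199·cos θ + -0.3359·sin θ = -0.0944
  √(A²+B²)=0.3567;  θ1 = -1.2279+1.8387 ≈ 0.6108
arm 2 (φ=120.0°): x'=-0.0460, y'=-0.0544
  A cos θ + B sin θ = C:  0.2360·cos θ + -0.3359·sin θ = -0.2048
  √(A²+B²)=0.4105;  θ2 = -0.9582+2.0929 ≈ 1.1347
φ3=240.0° → target in arm frame (-0.0241, 0.0671)
  A cos θ + B sin θ = C:  0.2141·cos θ + -0.3359·sin θ = -0.1839
  √(A²+B²)=0.3983;  θ3 = -1.0034+2.0506 ≈ 1.0472

θ₁ = 0.6108, θ₂ = 1.1347, θ₃ = 1.0472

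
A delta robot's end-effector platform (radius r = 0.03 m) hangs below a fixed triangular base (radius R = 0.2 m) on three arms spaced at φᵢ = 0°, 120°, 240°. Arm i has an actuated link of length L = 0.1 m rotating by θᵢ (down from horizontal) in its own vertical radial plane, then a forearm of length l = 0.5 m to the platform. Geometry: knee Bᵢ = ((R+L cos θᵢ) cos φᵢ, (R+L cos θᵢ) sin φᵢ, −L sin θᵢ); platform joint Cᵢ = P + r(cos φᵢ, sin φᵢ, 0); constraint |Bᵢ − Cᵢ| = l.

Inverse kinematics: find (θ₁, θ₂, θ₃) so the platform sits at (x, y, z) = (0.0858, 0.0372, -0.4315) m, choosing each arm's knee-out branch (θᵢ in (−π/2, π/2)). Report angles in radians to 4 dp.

rotate P by −φ1: (0.0858, 0.0372, -0.4315)
  A=0.0842, B=-0.4315, C=(l²−L²−A²−y'²−z²)/(2L)=0.2267
  γ=atan2(-0.4315,0.0842)=-1.3781;  ψ=arccos(0.5156)=1.0291;  θ1=γ+ψ≈-0.3490
rotate P by −φ2: (-0.0107, -0.0929, -0.4315)
  A=0.1807, B=-0.4315, C=(l²−L²−A²−y'²−z²)/(2L)=0.0626
  θ2 = atan2(B,A) + arccos(C/0.4678) = 0.2622
rotate P by −φ3: (-0.0751, 0.0557, -0.4315)
  e−x'=0.2451;  (l²−L²−(e−x')²−y'²−z²)/2L = -0.0469
  √(A²+B²)=0.4963;  θ3 = -1.0542+1.6654 ≈ 0.6112

θ₁ = -0.3490, θ₂ = 0.2622, θ₃ = 0.6112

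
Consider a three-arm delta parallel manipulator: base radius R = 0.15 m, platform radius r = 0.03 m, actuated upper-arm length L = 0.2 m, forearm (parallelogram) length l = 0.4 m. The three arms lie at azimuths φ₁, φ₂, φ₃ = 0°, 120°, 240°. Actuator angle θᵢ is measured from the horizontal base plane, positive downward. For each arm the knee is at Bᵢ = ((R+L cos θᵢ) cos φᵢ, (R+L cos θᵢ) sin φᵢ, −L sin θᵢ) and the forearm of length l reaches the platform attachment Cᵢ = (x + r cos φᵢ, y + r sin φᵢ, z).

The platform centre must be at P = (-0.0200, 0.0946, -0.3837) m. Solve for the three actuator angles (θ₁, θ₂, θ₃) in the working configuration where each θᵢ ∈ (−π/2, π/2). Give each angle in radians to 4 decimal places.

θ₁ = 0.6983, θ₂ = 0.2620, θ₃ = 0.8727

rotate P by −φ1: (-0.0200, 0.0946, -0.3837)
  A cos θ + B sin θ = C:  0.1400·cos θ + -0.3837·sin θ = -0.1394
  γ=atan2(-0.3837,0.1400)=-1.2209;  ψ=arccos(-0.3414)=1.9192;  θ1=γ+ψ≈0.6983
φ2=120.0° → target in arm frame (0.0919, -0.0300)
  A cos θ + B sin θ = C:  0.0281·cos θ + -0.3837·sin θ = -0.0723
  γ=atan2(-0.3837,0.0281)=-1.4978;  ψ=arccos(-0.1879)=1.7598;  θ2=γ+ψ≈0.2620
arm 3 (φ=240.0°): x'=-0.0719, y'=-0.0646
  A=0.1919, B=-0.3837, C=(l²−L²−A²−y'²−z²)/(2L)=-0.1706
  √(A²+B²)=0.4290;  θ3 = -1.1070+1.9797 ≈ 0.8727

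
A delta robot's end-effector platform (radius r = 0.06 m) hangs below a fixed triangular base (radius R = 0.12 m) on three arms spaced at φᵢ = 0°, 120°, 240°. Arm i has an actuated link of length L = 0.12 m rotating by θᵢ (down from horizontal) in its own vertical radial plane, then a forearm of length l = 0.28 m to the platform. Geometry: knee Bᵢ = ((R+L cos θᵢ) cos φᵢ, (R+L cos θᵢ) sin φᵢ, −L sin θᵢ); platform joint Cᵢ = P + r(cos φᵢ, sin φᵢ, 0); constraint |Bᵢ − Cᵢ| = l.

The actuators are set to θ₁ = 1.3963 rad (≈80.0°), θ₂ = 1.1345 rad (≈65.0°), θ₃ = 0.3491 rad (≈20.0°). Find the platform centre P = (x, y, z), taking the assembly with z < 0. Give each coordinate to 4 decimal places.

(-0.0979, -0.0895, -0.3143)

φ1=0.0°: virtual centre (0.0808, 0.0000, -0.1182), radius l
arm 2 at φ=120.0°: (R−r)+L cos θ2 = 0.1107;  centre 2 = (-0.0554, 0.0959, -0.1088)
arm 3 at φ=240.0°: (R−r)+L cos θ3 = 0.1728;  centre 3 = (-0.0864, -0.1496, -0.0410)
subtract pairs → two planes through P
plane₁₂: -0.2724x+0.1918y+0.0188z = 0.0036
Cramer: x(z) = -0.0219+0.2418z;  y(z) = -0.0124+0.2453z
into |P−centre ₁|² = l²: 1.1186z² + 0.1806z + -0.0537 = 0;  Δ = 0.2730;  z = -0.3143 or 0.1528 → z<0 root = -0.3143
x = -0.0979, y = -0.0895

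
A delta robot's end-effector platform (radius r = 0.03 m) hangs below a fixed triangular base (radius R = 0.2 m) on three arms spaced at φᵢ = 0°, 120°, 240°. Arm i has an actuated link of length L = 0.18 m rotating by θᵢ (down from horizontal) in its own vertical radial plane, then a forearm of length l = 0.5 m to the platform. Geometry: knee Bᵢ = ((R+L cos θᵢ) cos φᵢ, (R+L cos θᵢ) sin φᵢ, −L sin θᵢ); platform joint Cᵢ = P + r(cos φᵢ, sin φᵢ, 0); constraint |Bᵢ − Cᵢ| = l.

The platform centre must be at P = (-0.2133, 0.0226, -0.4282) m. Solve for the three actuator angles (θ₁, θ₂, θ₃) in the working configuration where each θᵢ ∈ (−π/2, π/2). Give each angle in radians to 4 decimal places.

θ₁ = 1.3090, θ₂ = 0.0873, θ₃ = 0.2618

arm 1 (φ=0.0°): x'=-0.2133, y'=0.0226
  e−x'=0.3833;  (l²−L²−(e−x')²−y'²−z²)/2L = -0.3144
  θ1 = atan2(B,A) + arccos(C/0.5747) = 1.3090
rotate P by −φ2: (0.1262, 0.1734, -0.4282)
  A cos θ + B sin θ = C:  0.0438·cos θ + -0.4282·sin θ = 0.0063
  √(A²+B²)=0.4304;  θ2 = -1.4689+1.5563 ≈ 0.0873
φ3=240.0° → target in arm frame (0.0871, -0.1960)
  e−x'=0.0829;  (l²−L²−(e−x')²−y'²−z²)/2L = -0.0307
  √(A²+B²)=0.4362;  θ3 = -1.3795+1.6413 ≈ 0.2618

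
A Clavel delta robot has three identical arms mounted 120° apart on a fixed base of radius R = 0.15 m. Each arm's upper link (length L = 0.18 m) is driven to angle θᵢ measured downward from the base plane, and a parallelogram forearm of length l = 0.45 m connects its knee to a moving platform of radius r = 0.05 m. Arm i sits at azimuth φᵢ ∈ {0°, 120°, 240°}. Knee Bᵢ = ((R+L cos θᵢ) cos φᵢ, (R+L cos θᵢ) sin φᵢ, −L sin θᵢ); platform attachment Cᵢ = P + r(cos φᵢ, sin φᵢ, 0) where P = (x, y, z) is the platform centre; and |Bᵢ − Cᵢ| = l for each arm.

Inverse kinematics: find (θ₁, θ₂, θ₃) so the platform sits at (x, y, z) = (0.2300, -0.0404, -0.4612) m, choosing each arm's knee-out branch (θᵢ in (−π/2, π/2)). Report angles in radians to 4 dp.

θ₁ = 0.0875, θ₂ = 1.3094, θ₃ = 1.1349

rotate P by −φ1: (0.2300, -0.0404, -0.4612)
  e−x'=-0.1300;  (l²−L²−(e−x')²−y'²−z²)/2L = -0.1698
  θ1 = atan2(B,A) + arccos(C/0.4792) = 0.0875
rotate P by −φ2: (-0.1500, -0.1790, -0.4612)
  A=0.2500, B=-0.4612, C=(l²−L²−A²−y'²−z²)/(2L)=-0.3809
  θ2 = atan2(B,A) + arccos(C/0.5246) = 1.3094
φ3=240.0° → target in arm frame (-0.0800, 0.2194)
  A=0.1800, B=-0.4612, C=(l²−L²−A²−y'²−z²)/(2L)=-0.3421
  θ3 = atan2(B,A) + arccos(C/0.4951) = 1.1349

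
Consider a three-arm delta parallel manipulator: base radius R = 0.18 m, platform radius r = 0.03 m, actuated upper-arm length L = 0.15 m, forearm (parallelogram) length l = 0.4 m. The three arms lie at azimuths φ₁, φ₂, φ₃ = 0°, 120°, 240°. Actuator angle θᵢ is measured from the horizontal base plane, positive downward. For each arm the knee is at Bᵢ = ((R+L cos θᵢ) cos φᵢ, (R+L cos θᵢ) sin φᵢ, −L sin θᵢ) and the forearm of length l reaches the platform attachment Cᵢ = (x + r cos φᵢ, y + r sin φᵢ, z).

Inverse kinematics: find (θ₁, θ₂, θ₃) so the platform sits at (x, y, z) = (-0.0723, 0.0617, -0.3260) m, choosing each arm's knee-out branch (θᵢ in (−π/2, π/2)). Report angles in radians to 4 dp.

rotate P by −φ1: (-0.0723, 0.0617, -0.3260)
  A=0.2223, B=-0.3260, C=(l²−L²−A²−y'²−z²)/(2L)=-0.0733
  θ1 = atan2(B,A) + arccos(C/0.3946) = 0.7854
rotate P by −φ2: (0.0896, 0.0318, -0.3260)
  e−x'=0.0604;  (l²−L²−(e−x')²−y'²−z²)/2L = 0.0885
  γ=atan2(-0.3260,0.0604)=-1.3875;  ψ=arccos(0.2671)=1.3004;  θ2=γ+ψ≈-0.0871
φ3=240.0° → target in arm frame (-0.0173, -0.0935)
  A=0.1673, B=-0.3260, C=(l²−L²−A²−y'²−z²)/(2L)=-0.0183
  θ3 = atan2(B,A) + arccos(C/0.3664) = 0.5241

θ₁ = 0.7854, θ₂ = -0.0871, θ₃ = 0.5241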